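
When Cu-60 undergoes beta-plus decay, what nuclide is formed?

Ni-60

Beta-plus decay: mass number changes by +0, atomic number by -1.
A: 60 = 60; Z: 29 − 1 = 28.
Z = 28 is nickel, so the daughter is Ni-60.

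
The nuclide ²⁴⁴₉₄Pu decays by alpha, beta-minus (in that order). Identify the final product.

Start: (A, Z) = (244, 94).
After α: (240, 92).
After β⁻: (240, 93).
Z = 93 is neptunium.

Np-240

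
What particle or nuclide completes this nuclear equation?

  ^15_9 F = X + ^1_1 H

O-14

Conserve mass number: 15 = A + 1, so A = 14.
Conserve atomic number: 9 = Z + 1, so Z = 8.
Z = 8 is oxygen, so the species is ^14_8 O.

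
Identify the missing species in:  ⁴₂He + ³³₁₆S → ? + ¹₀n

Conserve mass number: 4 + 33 = A + 1, so A = 36.
Conserve atomic number: 2 + 16 = Z + 0, so Z = 18.
Z = 18 is argon, so the species is ³⁶₁₈Ar.

Ar-36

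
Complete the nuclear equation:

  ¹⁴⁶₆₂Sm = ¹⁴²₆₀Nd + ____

alpha particle

Conserve mass number: 146 = 142 + A, so A = 4.
Conserve atomic number: 62 = 60 + Z, so Z = 2.
A = 4 and Z = 2 is ⁴₂He — an alpha particle.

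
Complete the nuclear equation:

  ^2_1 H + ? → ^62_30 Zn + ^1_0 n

Conserve mass number: 2 + A = 62 + 1, so A = 61.
Conserve atomic number: 1 + Z = 30 + 0, so Z = 29.
Z = 29 is copper, so the species is ^61_29 Cu.

Cu-61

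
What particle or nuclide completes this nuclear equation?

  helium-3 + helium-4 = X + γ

Conserve mass number: 3 + 4 = A + 0, so A = 7.
Conserve atomic number: 2 + 2 = Z + 0, so Z = 4.
Z = 4 is beryllium, so the species is beryllium-7.

Be-7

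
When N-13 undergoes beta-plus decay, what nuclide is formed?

C-13

Beta-plus decay: mass number changes by +0, atomic number by -1.
A: 13 = 13; Z: 7 − 1 = 6.
Z = 6 is carbon, so the daughter is C-13.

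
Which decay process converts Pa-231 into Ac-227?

alpha decay

ΔA = 227 − 231 = -4; ΔZ = 89 − 91 = -2.
A drops by 4 and Z drops by 2 — the signature of alpha emission.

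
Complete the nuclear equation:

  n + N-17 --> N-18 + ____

gamma ray

Conserve mass number: 1 + 17 = 18 + A, so A = 0.
Conserve atomic number: 0 + 7 = 7 + Z, so Z = 0.
A = 0 and Z = 0 is γ — a gamma ray.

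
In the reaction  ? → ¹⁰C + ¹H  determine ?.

Conserve mass number: A = 10 + 1, so A = 11.
Conserve atomic number: Z = 6 + 1, so Z = 7.
Z = 7 is nitrogen, so the species is ¹¹N.

N-11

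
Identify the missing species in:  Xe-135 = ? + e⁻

Conserve mass number: 135 = A + 0, so A = 135.
Conserve atomic number: 54 = Z − 1, so Z = 55.
Z = 55 is caesium, so the species is Cs-135.

Cs-135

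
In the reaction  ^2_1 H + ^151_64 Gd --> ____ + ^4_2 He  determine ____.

Eu-149

Conserve mass number: 2 + 151 = A + 4, so A = 149.
Conserve atomic number: 1 + 64 = Z + 2, so Z = 63.
Z = 63 is europium, so the species is ^149_63 Eu.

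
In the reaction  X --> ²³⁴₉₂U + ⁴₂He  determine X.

Conserve mass number: A = 234 + 4, so A = 238.
Conserve atomic number: Z = 92 + 2, so Z = 94.
Z = 94 is plutonium, so the species is ²³⁸₉₄Pu.

Pu-238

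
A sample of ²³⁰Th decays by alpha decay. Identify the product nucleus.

Ra-226

Alpha decay: mass number changes by -4, atomic number by -2.
A: 230 − 4 = 226; Z: 90 − 2 = 88.
Z = 88 is radium, so the daughter is ²²⁶Ra.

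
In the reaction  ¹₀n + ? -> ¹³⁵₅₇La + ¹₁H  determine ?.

Conserve mass number: 1 + A = 135 + 1, so A = 135.
Conserve atomic number: 0 + Z = 57 + 1, so Z = 58.
Z = 58 is cerium, so the species is ¹³⁵₅₈Ce.

Ce-135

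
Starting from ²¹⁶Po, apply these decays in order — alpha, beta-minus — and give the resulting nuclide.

Start: (A, Z) = (216, 84).
After α: (212, 82).
After β⁻: (212, 83).
Z = 83 is bismuth.

Bi-212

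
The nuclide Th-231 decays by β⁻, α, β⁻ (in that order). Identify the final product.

Th-227

Start: (A, Z) = (231, 90).
After β⁻: (231, 91).
After α: (227, 89).
After β⁻: (227, 90).
Z = 90 is thorium.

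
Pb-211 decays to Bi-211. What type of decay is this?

beta-minus decay

ΔA = 211 − 211 = 0; ΔZ = 83 − 82 = +1.
A is unchanged and Z rises by 1 — a neutron has become a proton (β⁻ decay).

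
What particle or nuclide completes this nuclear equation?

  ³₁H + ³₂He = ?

Li-6

Conserve mass number: 3 + 3 = A, so A = 6.
Conserve atomic number: 1 + 2 = Z, so Z = 3.
Z = 3 is lithium, so the species is ⁶₃Li.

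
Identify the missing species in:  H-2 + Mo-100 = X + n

Conserve mass number: 2 + 100 = A + 1, so A = 101.
Conserve atomic number: 1 + 42 = Z + 0, so Z = 43.
Z = 43 is technetium, so the species is Tc-101.

Tc-101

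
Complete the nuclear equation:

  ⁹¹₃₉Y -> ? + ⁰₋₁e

Zr-91

Conserve mass number: 91 = A + 0, so A = 91.
Conserve atomic number: 39 = Z − 1, so Z = 40.
Z = 40 is zirconium, so the species is ⁹¹₄₀Zr.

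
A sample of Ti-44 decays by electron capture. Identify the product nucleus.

Electron capture: mass number changes by +0, atomic number by -1.
A: 44 = 44; Z: 22 − 1 = 21.
Z = 21 is scandium, so the daughter is Sc-44.

Sc-44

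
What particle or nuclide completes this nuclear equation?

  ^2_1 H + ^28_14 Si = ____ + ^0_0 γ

Conserve mass number: 2 + 28 = A + 0, so A = 30.
Conserve atomic number: 1 + 14 = Z + 0, so Z = 15.
Z = 15 is phosphorus, so the species is ^30_15 P.

P-30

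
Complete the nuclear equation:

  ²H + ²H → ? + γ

Conserve mass number: 2 + 2 = A + 0, so A = 4.
Conserve atomic number: 1 + 1 = Z + 0, so Z = 2.
A = 4 and Z = 2 is ⁴He — an alpha particle.

He-4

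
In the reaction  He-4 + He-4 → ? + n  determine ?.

Be-7

Conserve mass number: 4 + 4 = A + 1, so A = 7.
Conserve atomic number: 2 + 2 = Z + 0, so Z = 4.
Z = 4 is beryllium, so the species is Be-7.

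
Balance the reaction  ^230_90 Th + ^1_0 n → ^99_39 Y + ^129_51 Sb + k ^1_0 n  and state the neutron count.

3

Conserve mass number: 231 = 99 + 129 + k, so k = 231 − 228 = 3.
Check atomic number: 90 = 39 + 51 + 0 = 90. ✓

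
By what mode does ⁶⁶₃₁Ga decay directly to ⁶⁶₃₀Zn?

ΔA = 66 − 66 = 0; ΔZ = 30 − 31 = -1.
A is unchanged and Z drops by 1 — a proton has become a neutron (β⁺ emission or electron capture).

beta-plus decay or electron capture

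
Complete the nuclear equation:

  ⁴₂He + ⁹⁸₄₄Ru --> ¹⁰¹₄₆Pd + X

neutron

Conserve mass number: 4 + 98 = 101 + A, so A = 1.
Conserve atomic number: 2 + 44 = 46 + Z, so Z = 0.
A = 1 and Z = 0 is ¹₀n — a neutron.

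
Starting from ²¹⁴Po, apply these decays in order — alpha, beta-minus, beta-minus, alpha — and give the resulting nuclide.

Pb-206

Start: (A, Z) = (214, 84).
After α: (210, 82).
After β⁻: (210, 83).
After β⁻: (210, 84).
After α: (206, 82).
Z = 82 is lead.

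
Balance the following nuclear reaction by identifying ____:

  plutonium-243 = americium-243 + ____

beta-minus particle

Conserve mass number: 243 = 243 + A, so A = 0.
Conserve atomic number: 94 = 95 + Z, so Z = -1.
A = 0 and Z = -1 is e⁻ — a beta-minus particle.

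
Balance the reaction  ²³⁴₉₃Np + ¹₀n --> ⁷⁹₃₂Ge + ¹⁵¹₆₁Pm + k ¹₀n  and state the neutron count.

5

Conserve mass number: 235 = 79 + 151 + k, so k = 235 − 230 = 5.
Check atomic number: 93 = 32 + 61 + 0 = 93. ✓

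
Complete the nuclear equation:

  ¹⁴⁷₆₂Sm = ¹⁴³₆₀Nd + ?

alpha particle

Conserve mass number: 147 = 143 + A, so A = 4.
Conserve atomic number: 62 = 60 + Z, so Z = 2.
A = 4 and Z = 2 is ⁴₂He — an alpha particle.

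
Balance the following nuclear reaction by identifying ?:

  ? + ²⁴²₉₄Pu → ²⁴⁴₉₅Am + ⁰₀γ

deuteron

Conserve mass number: A + 242 = 244 + 0, so A = 2.
Conserve atomic number: Z + 94 = 95 + 0, so Z = 1.
A = 2 and Z = 1 is ²₁H — a deuteron.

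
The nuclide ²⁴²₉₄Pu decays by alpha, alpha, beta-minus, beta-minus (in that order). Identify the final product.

Start: (A, Z) = (242, 94).
After α: (238, 92).
After α: (234, 90).
After β⁻: (234, 91).
After β⁻: (234, 92).
Z = 92 is uranium.

U-234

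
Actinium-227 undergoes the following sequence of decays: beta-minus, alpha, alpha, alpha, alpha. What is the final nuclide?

Pb-211

Start: (A, Z) = (227, 89).
After β⁻: (227, 90).
After α: (223, 88).
After α: (219, 86).
After α: (215, 84).
After α: (211, 82).
Z = 82 is lead.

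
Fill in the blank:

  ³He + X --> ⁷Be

Conserve mass number: 3 + A = 7, so A = 4.
Conserve atomic number: 2 + Z = 4, so Z = 2.
A = 4 and Z = 2 is ⁴He — an alpha particle.

alpha particle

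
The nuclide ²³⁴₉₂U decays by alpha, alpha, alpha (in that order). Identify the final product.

Start: (A, Z) = (234, 92).
After α: (230, 90).
After α: (226, 88).
After α: (222, 86).
Z = 86 is radon.

Rn-222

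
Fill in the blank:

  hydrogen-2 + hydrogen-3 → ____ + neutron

He-4

Conserve mass number: 2 + 3 = A + 1, so A = 4.
Conserve atomic number: 1 + 1 = Z + 0, so Z = 2.
A = 4 and Z = 2 is helium-4 — an alpha particle.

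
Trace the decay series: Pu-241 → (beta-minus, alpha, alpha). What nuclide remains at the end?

Start: (A, Z) = (241, 94).
After β⁻: (241, 95).
After α: (237, 93).
After α: (233, 91).
Z = 91 is protactinium.

Pa-233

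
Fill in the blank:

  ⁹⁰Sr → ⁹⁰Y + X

beta-minus particle

Conserve mass number: 90 = 90 + A, so A = 0.
Conserve atomic number: 38 = 39 + Z, so Z = -1.
A = 0 and Z = -1 is e⁻ — a beta-minus particle.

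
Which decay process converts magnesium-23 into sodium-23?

ΔA = 23 − 23 = 0; ΔZ = 11 − 12 = -1.
A is unchanged and Z drops by 1 — a proton has become a neutron (β⁺ emission or electron capture).

beta-plus decay or electron capture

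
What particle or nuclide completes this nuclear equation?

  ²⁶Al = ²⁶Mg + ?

Conserve mass number: 26 = 26 + A, so A = 0.
Conserve atomic number: 13 = 12 + Z, so Z = 1.
A = 0 and Z = 1 is e⁺ — a positron.

positron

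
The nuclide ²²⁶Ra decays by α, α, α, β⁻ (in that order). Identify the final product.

Bi-214

Start: (A, Z) = (226, 88).
After α: (222, 86).
After α: (218, 84).
After α: (214, 82).
After β⁻: (214, 83).
Z = 83 is bismuth.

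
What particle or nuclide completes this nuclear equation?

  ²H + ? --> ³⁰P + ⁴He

S-32

Conserve mass number: 2 + A = 30 + 4, so A = 32.
Conserve atomic number: 1 + Z = 15 + 2, so Z = 16.
Z = 16 is sulfur, so the species is ³²S.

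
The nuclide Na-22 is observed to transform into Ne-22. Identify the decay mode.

beta-plus decay or electron capture

ΔA = 22 − 22 = 0; ΔZ = 10 − 11 = -1.
A is unchanged and Z drops by 1 — a proton has become a neutron (β⁺ emission or electron capture).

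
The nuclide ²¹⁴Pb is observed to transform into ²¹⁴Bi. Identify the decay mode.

ΔA = 214 − 214 = 0; ΔZ = 83 − 82 = +1.
A is unchanged and Z rises by 1 — a neutron has become a proton (β⁻ decay).

beta-minus decay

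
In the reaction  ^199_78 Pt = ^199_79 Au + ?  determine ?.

Conserve mass number: 199 = 199 + A, so A = 0.
Conserve atomic number: 78 = 79 + Z, so Z = -1.
A = 0 and Z = -1 is ^0_-1 e — a beta-minus particle.

beta-minus particle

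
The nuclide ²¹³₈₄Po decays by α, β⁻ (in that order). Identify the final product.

Bi-209

Start: (A, Z) = (213, 84).
After α: (209, 82).
After β⁻: (209, 83).
Z = 83 is bismuth.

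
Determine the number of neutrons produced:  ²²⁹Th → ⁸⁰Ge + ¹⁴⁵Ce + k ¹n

Conserve mass number: 229 = 80 + 145 + k, so k = 229 − 225 = 4.
Check atomic number: 90 = 32 + 58 + 0 = 90. ✓

4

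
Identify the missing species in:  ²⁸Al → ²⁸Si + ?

Conserve mass number: 28 = 28 + A, so A = 0.
Conserve atomic number: 13 = 14 + Z, so Z = -1.
A = 0 and Z = -1 is e⁻ — a beta-minus particle.

beta-minus particle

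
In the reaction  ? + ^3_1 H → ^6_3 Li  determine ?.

He-3

Conserve mass number: A + 3 = 6, so A = 3.
Conserve atomic number: Z + 1 = 3, so Z = 2.
Z = 2 is helium, so the species is ^3_2 He.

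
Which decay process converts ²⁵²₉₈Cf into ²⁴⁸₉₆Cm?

ΔA = 248 − 252 = -4; ΔZ = 96 − 98 = -2.
A drops by 4 and Z drops by 2 — the signature of alpha emission.

alpha decay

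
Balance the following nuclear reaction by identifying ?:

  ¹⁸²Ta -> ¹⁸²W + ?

beta-minus particle

Conserve mass number: 182 = 182 + A, so A = 0.
Conserve atomic number: 73 = 74 + Z, so Z = -1.
A = 0 and Z = -1 is e⁻ — a beta-minus particle.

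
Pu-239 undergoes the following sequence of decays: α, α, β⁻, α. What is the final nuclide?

Start: (A, Z) = (239, 94).
After α: (235, 92).
After α: (231, 90).
After β⁻: (231, 91).
After α: (227, 89).
Z = 89 is actinium.

Ac-227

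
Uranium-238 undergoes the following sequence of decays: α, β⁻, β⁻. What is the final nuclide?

U-234

Start: (A, Z) = (238, 92).
After α: (234, 90).
After β⁻: (234, 91).
After β⁻: (234, 92).
Z = 92 is uranium.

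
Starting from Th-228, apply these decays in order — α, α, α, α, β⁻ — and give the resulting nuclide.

Bi-212

Start: (A, Z) = (228, 90).
After α: (224, 88).
After α: (220, 86).
After α: (216, 84).
After α: (212, 82).
After β⁻: (212, 83).
Z = 83 is bismuth.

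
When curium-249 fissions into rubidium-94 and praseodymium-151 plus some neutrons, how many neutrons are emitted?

4

Conserve mass number: 249 = 94 + 151 + k, so k = 249 − 245 = 4.
Check atomic number: 96 = 37 + 59 + 0 = 96. ✓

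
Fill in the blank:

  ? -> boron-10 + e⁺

Conserve mass number: A = 10 + 0, so A = 10.
Conserve atomic number: Z = 5 + 1, so Z = 6.
Z = 6 is carbon, so the species is carbon-10.

C-10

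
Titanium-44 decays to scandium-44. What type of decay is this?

ΔA = 44 − 44 = 0; ΔZ = 21 − 22 = -1.
A is unchanged and Z drops by 1 — a proton has become a neutron (β⁺ emission or electron capture).

beta-plus decay or electron capture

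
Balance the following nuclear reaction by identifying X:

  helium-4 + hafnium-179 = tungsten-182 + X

Conserve mass number: 4 + 179 = 182 + A, so A = 1.
Conserve atomic number: 2 + 72 = 74 + Z, so Z = 0.
A = 1 and Z = 0 is neutron — a neutron.

neutron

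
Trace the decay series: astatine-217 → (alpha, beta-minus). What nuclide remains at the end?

Po-213

Start: (A, Z) = (217, 85).
After α: (213, 83).
After β⁻: (213, 84).
Z = 84 is polonium.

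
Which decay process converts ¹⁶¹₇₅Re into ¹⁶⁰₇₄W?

ΔA = 160 − 161 = -1; ΔZ = 74 − 75 = -1.
A drops by 1 and Z drops by 1 — a proton was emitted.

proton emission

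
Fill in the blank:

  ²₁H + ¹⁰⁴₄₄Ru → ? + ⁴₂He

Conserve mass number: 2 + 104 = A + 4, so A = 102.
Conserve atomic number: 1 + 44 = Z + 2, so Z = 43.
Z = 43 is technetium, so the species is ¹⁰²₄₃Tc.

Tc-102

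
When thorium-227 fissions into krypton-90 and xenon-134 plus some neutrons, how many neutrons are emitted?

3

Conserve mass number: 227 = 90 + 134 + k, so k = 227 − 224 = 3.
Check atomic number: 90 = 36 + 54 + 0 = 90. ✓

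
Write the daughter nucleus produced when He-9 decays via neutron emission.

Neutron emission: mass number changes by -1, atomic number by +0.
A: 9 − 1 = 8; Z: 2 = 2.
Z = 2 is helium, so the daughter is He-8.

He-8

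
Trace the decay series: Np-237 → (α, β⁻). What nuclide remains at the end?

Start: (A, Z) = (237, 93).
After α: (233, 91).
After β⁻: (233, 92).
Z = 92 is uranium.

U-233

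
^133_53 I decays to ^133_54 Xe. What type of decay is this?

ΔA = 133 − 133 = 0; ΔZ = 54 − 53 = +1.
A is unchanged and Z rises by 1 — a neutron has become a proton (β⁻ decay).

beta-minus decay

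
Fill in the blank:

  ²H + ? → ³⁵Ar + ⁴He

Conserve mass number: 2 + A = 35 + 4, so A = 37.
Conserve atomic number: 1 + Z = 18 + 2, so Z = 19.
Z = 19 is potassium, so the species is ³⁷K.

K-37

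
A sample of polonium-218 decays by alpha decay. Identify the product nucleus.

Pb-214

Alpha decay: mass number changes by -4, atomic number by -2.
A: 218 − 4 = 214; Z: 84 − 2 = 82.
Z = 82 is lead, so the daughter is lead-214.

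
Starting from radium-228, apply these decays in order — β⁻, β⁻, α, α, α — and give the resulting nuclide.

Po-216

Start: (A, Z) = (228, 88).
After β⁻: (228, 89).
After β⁻: (228, 90).
After α: (224, 88).
After α: (220, 86).
After α: (216, 84).
Z = 84 is polonium.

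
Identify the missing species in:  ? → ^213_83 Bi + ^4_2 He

At-217

Conserve mass number: A = 213 + 4, so A = 217.
Conserve atomic number: Z = 83 + 2, so Z = 85.
Z = 85 is astatine, so the species is ^217_85 At.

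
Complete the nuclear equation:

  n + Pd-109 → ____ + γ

Pd-110

Conserve mass number: 1 + 109 = A + 0, so A = 110.
Conserve atomic number: 0 + 46 = Z + 0, so Z = 46.
Z = 46 is palladium, so the species is Pd-110.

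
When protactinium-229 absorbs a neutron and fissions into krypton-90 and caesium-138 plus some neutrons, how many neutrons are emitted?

2

Conserve mass number: 230 = 90 + 138 + k, so k = 230 − 228 = 2.
Check atomic number: 91 = 36 + 55 + 0 = 91. ✓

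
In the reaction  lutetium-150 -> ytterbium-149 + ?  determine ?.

Conserve mass number: 150 = 149 + A, so A = 1.
Conserve atomic number: 71 = 70 + Z, so Z = 1.
A = 1 and Z = 1 is hydrogen-1 — a proton.

proton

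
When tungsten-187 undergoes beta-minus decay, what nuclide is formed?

Re-187

Beta-minus decay: mass number changes by +0, atomic number by +1.
A: 187 = 187; Z: 74 + 1 = 75.
Z = 75 is rhenium, so the daughter is rhenium-187.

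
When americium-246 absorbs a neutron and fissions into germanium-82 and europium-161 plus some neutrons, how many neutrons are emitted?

Conserve mass number: 247 = 82 + 161 + k, so k = 247 − 243 = 4.
Check atomic number: 95 = 32 + 63 + 0 = 95. ✓

4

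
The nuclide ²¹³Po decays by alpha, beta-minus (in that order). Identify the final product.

Bi-209

Start: (A, Z) = (213, 84).
After α: (209, 82).
After β⁻: (209, 83).
Z = 83 is bismuth.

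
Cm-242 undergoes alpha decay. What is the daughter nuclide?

Pu-238

Alpha decay: mass number changes by -4, atomic number by -2.
A: 242 − 4 = 238; Z: 96 − 2 = 94.
Z = 94 is plutonium, so the daughter is Pu-238.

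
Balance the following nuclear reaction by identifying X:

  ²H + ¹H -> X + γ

Conserve mass number: 2 + 1 = A + 0, so A = 3.
Conserve atomic number: 1 + 1 = Z + 0, so Z = 2.
Z = 2 is helium, so the species is ³He.

He-3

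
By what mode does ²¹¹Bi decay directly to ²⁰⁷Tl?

ΔA = 207 − 211 = -4; ΔZ = 81 − 83 = -2.
A drops by 4 and Z drops by 2 — the signature of alpha emission.

alpha decay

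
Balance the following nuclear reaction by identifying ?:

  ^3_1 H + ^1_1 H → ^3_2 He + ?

Conserve mass number: 3 + 1 = 3 + A, so A = 1.
Conserve atomic number: 1 + 1 = 2 + Z, so Z = 0.
A = 1 and Z = 0 is ^1_0 n — a neutron.

neutron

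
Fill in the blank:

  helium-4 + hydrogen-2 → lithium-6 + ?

gamma ray

Conserve mass number: 4 + 2 = 6 + A, so A = 0.
Conserve atomic number: 2 + 1 = 3 + Z, so Z = 0.
A = 0 and Z = 0 is γ — a gamma ray.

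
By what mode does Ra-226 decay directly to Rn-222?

alpha decay

ΔA = 222 − 226 = -4; ΔZ = 86 − 88 = -2.
A drops by 4 and Z drops by 2 — the signature of alpha emission.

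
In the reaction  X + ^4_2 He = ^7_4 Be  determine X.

Conserve mass number: A + 4 = 7, so A = 3.
Conserve atomic number: Z + 2 = 4, so Z = 2.
Z = 2 is helium, so the species is ^3_2 He.

He-3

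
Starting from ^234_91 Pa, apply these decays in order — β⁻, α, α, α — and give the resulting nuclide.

Rn-222

Start: (A, Z) = (234, 91).
After β⁻: (234, 92).
After α: (230, 90).
After α: (226, 88).
After α: (222, 86).
Z = 86 is radon.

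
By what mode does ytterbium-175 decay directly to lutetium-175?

ΔA = 175 − 175 = 0; ΔZ = 71 − 70 = +1.
A is unchanged and Z rises by 1 — a neutron has become a proton (β⁻ decay).

beta-minus decay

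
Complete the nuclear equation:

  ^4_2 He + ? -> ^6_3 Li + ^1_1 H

He-3

Conserve mass number: 4 + A = 6 + 1, so A = 3.
Conserve atomic number: 2 + Z = 3 + 1, so Z = 2.
Z = 2 is helium, so the species is ^3_2 He.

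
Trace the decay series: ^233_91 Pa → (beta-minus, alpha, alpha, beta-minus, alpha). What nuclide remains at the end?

Start: (A, Z) = (233, 91).
After β⁻: (233, 92).
After α: (229, 90).
After α: (225, 88).
After β⁻: (225, 89).
After α: (221, 87).
Z = 87 is francium.

Fr-221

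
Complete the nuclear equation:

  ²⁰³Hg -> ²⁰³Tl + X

Conserve mass number: 203 = 203 + A, so A = 0.
Conserve atomic number: 80 = 81 + Z, so Z = -1.
A = 0 and Z = -1 is e⁻ — a beta-minus particle.

beta-minus particle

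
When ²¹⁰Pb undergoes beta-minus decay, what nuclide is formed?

Bi-210

Beta-minus decay: mass number changes by +0, atomic number by +1.
A: 210 = 210; Z: 82 + 1 = 83.
Z = 83 is bismuth, so the daughter is ²¹⁰Bi.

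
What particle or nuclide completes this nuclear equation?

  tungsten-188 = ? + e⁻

Conserve mass number: 188 = A + 0, so A = 188.
Conserve atomic number: 74 = Z − 1, so Z = 75.
Z = 75 is rhenium, so the species is rhenium-188.

Re-188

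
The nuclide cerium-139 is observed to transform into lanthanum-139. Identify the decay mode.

beta-plus decay or electron capture

ΔA = 139 − 139 = 0; ΔZ = 57 − 58 = -1.
A is unchanged and Z drops by 1 — a proton has become a neutron (β⁺ emission or electron capture).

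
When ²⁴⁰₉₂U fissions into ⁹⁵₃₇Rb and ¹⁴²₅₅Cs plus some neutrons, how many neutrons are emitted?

3

Conserve mass number: 240 = 95 + 142 + k, so k = 240 − 237 = 3.
Check atomic number: 92 = 37 + 55 + 0 = 92. ✓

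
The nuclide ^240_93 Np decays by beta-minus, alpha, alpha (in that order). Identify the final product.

Th-232

Start: (A, Z) = (240, 93).
After β⁻: (240, 94).
After α: (236, 92).
After α: (232, 90).
Z = 90 is thorium.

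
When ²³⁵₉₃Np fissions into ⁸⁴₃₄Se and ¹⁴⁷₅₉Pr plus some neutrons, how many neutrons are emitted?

Conserve mass number: 235 = 84 + 147 + k, so k = 235 − 231 = 4.
Check atomic number: 93 = 34 + 59 + 0 = 93. ✓

4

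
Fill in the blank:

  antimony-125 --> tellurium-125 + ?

Conserve mass number: 125 = 125 + A, so A = 0.
Conserve atomic number: 51 = 52 + Z, so Z = -1.
A = 0 and Z = -1 is e⁻ — a beta-minus particle.

beta-minus particle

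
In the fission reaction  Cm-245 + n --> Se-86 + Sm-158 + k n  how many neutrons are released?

Conserve mass number: 246 = 86 + 158 + k, so k = 246 − 244 = 2.
Check atomic number: 96 = 34 + 62 + 0 = 96. ✓

2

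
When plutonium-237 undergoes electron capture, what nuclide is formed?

Np-237

Electron capture: mass number changes by +0, atomic number by -1.
A: 237 = 237; Z: 94 − 1 = 93.
Z = 93 is neptunium, so the daughter is neptunium-237.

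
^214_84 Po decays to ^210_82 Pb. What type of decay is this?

ΔA = 210 − 214 = -4; ΔZ = 82 − 84 = -2.
A drops by 4 and Z drops by 2 — the signature of alpha emission.

alpha decay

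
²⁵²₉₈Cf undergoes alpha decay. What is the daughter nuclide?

Cm-248

Alpha decay: mass number changes by -4, atomic number by -2.
A: 252 − 4 = 248; Z: 98 − 2 = 96.
Z = 96 is curium, so the daughter is ²⁴⁸₉₆Cm.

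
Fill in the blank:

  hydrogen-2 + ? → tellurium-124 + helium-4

Conserve mass number: 2 + A = 124 + 4, so A = 126.
Conserve atomic number: 1 + Z = 52 + 2, so Z = 53.
Z = 53 is iodine, so the species is iodine-126.

I-126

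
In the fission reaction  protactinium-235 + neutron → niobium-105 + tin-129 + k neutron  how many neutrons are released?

Conserve mass number: 236 = 105 + 129 + k, so k = 236 − 234 = 2.
Check atomic number: 91 = 41 + 50 + 0 = 91. ✓

2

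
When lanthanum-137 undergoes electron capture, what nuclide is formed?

Electron capture: mass number changes by +0, atomic number by -1.
A: 137 = 137; Z: 57 − 1 = 56.
Z = 56 is barium, so the daughter is barium-137.

Ba-137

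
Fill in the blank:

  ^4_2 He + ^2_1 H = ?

Li-6

Conserve mass number: 4 + 2 = A, so A = 6.
Conserve atomic number: 2 + 1 = Z, so Z = 3.
Z = 3 is lithium, so the species is ^6_3 Li.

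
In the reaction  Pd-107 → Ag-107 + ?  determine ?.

beta-minus particle

Conserve mass number: 107 = 107 + A, so A = 0.
Conserve atomic number: 46 = 47 + Z, so Z = -1.
A = 0 and Z = -1 is e⁻ — a beta-minus particle.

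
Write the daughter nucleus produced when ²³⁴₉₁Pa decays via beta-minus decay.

U-234

Beta-minus decay: mass number changes by +0, atomic number by +1.
A: 234 = 234; Z: 91 + 1 = 92.
Z = 92 is uranium, so the daughter is ²³⁴₉₂U.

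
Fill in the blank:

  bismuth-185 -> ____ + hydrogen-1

Conserve mass number: 185 = A + 1, so A = 184.
Conserve atomic number: 83 = Z + 1, so Z = 82.
Z = 82 is lead, so the species is lead-184.

Pb-184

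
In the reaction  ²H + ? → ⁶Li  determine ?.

Conserve mass number: 2 + A = 6, so A = 4.
Conserve atomic number: 1 + Z = 3, so Z = 2.
A = 4 and Z = 2 is ⁴He — an alpha particle.

alpha particle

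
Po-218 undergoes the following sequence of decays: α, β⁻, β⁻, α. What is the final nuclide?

Pb-210

Start: (A, Z) = (218, 84).
After α: (214, 82).
After β⁻: (214, 83).
After β⁻: (214, 84).
After α: (210, 82).
Z = 82 is lead.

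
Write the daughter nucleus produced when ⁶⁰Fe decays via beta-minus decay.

Beta-minus decay: mass number changes by +0, atomic number by +1.
A: 60 = 60; Z: 26 + 1 = 27.
Z = 27 is cobalt, so the daughter is ⁶⁰Co.

Co-60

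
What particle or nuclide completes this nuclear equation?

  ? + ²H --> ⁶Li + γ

Conserve mass number: A + 2 = 6 + 0, so A = 4.
Conserve atomic number: Z + 1 = 3 + 0, so Z = 2.
A = 4 and Z = 2 is ⁴He — an alpha particle.

alpha particle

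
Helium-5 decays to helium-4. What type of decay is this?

ΔA = 4 − 5 = -1; ΔZ = 2 − 2 = +0.
A drops by 1 with Z unchanged — a neutron was emitted.

neutron emission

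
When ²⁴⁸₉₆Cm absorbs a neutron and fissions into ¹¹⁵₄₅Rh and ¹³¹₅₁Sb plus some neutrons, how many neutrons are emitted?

3

Conserve mass number: 249 = 115 + 131 + k, so k = 249 − 246 = 3.
Check atomic number: 96 = 45 + 51 + 0 = 96. ✓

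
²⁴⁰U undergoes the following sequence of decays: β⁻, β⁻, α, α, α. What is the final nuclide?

Ra-228

Start: (A, Z) = (240, 92).
After β⁻: (240, 93).
After β⁻: (240, 94).
After α: (236, 92).
After α: (232, 90).
After α: (228, 88).
Z = 88 is radium.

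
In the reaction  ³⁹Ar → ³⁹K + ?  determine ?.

Conserve mass number: 39 = 39 + A, so A = 0.
Conserve atomic number: 18 = 19 + Z, so Z = -1.
A = 0 and Z = -1 is e⁻ — a beta-minus particle.

beta-minus particle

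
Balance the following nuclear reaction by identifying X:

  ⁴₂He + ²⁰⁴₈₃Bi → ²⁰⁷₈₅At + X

neutron

Conserve mass number: 4 + 204 = 207 + A, so A = 1.
Conserve atomic number: 2 + 83 = 85 + Z, so Z = 0.
A = 1 and Z = 0 is ¹₀n — a neutron.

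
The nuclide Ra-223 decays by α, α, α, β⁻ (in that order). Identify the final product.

Bi-211

Start: (A, Z) = (223, 88).
After α: (219, 86).
After α: (215, 84).
After α: (211, 82).
After β⁻: (211, 83).
Z = 83 is bismuth.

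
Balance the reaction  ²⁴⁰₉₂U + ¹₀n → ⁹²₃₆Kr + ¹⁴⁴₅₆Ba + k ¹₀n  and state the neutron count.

Conserve mass number: 241 = 92 + 144 + k, so k = 241 − 236 = 5.
Check atomic number: 92 = 36 + 56 + 0 = 92. ✓

5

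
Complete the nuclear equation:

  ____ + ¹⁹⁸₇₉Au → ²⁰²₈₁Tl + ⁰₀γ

alpha particle

Conserve mass number: A + 198 = 202 + 0, so A = 4.
Conserve atomic number: Z + 79 = 81 + 0, so Z = 2.
A = 4 and Z = 2 is ⁴₂He — an alpha particle.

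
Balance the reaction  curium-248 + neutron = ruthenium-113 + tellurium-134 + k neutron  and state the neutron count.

2

Conserve mass number: 249 = 113 + 134 + k, so k = 249 − 247 = 2.
Check atomic number: 96 = 44 + 52 + 0 = 96. ✓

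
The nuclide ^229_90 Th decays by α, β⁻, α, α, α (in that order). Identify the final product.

Bi-213

Start: (A, Z) = (229, 90).
After α: (225, 88).
After β⁻: (225, 89).
After α: (221, 87).
After α: (217, 85).
After α: (213, 83).
Z = 83 is bismuth.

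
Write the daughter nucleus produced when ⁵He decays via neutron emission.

He-4

Neutron emission: mass number changes by -1, atomic number by +0.
A: 5 − 1 = 4; Z: 2 = 2.
Z = 2 is helium, so the daughter is ⁴He.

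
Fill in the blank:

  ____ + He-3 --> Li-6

triton

Conserve mass number: A + 3 = 6, so A = 3.
Conserve atomic number: Z + 2 = 3, so Z = 1.
A = 3 and Z = 1 is H-3 — a triton.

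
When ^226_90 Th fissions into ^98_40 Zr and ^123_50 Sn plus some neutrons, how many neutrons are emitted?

Conserve mass number: 226 = 98 + 123 + k, so k = 226 − 221 = 5.
Check atomic number: 90 = 40 + 50 + 0 = 90. ✓

5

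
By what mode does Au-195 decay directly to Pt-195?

ΔA = 195 − 195 = 0; ΔZ = 78 − 79 = -1.
A is unchanged and Z drops by 1 — a proton has become a neutron (β⁺ emission or electron capture).

beta-plus decay or electron capture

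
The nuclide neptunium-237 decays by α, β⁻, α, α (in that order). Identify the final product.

Ra-225

Start: (A, Z) = (237, 93).
After α: (233, 91).
After β⁻: (233, 92).
After α: (229, 90).
After α: (225, 88).
Z = 88 is radium.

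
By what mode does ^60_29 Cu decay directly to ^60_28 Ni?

beta-plus decay or electron capture

ΔA = 60 − 60 = 0; ΔZ = 28 − 29 = -1.
A is unchanged and Z drops by 1 — a proton has become a neutron (β⁺ emission or electron capture).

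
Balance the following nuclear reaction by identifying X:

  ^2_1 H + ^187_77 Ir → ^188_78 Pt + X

neutron

Conserve mass number: 2 + 187 = 188 + A, so A = 1.
Conserve atomic number: 1 + 77 = 78 + Z, so Z = 0.
A = 1 and Z = 0 is ^1_0 n — a neutron.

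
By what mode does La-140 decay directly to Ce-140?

ΔA = 140 − 140 = 0; ΔZ = 58 − 57 = +1.
A is unchanged and Z rises by 1 — a neutron has become a proton (β⁻ decay).

beta-minus decay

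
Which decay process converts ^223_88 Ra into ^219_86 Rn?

ΔA = 219 − 223 = -4; ΔZ = 86 − 88 = -2.
A drops by 4 and Z drops by 2 — the signature of alpha emission.

alpha decay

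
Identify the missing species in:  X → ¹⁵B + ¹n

B-16

Conserve mass number: A = 15 + 1, so A = 16.
Conserve atomic number: Z = 5 + 0, so Z = 5.
Z = 5 is boron, so the species is ¹⁶B.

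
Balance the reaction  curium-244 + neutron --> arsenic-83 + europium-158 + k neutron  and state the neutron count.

4

Conserve mass number: 245 = 83 + 158 + k, so k = 245 − 241 = 4.
Check atomic number: 96 = 33 + 63 + 0 = 96. ✓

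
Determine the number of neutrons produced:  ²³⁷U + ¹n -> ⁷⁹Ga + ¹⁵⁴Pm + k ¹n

Conserve mass number: 238 = 79 + 154 + k, so k = 238 − 233 = 5.
Check atomic number: 92 = 31 + 61 + 0 = 92. ✓

5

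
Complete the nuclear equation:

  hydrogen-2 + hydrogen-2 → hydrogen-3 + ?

proton

Conserve mass number: 2 + 2 = 3 + A, so A = 1.
Conserve atomic number: 1 + 1 = 1 + Z, so Z = 1.
A = 1 and Z = 1 is hydrogen-1 — a proton.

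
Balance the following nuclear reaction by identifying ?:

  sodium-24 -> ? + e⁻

Conserve mass number: 24 = A + 0, so A = 24.
Conserve atomic number: 11 = Z − 1, so Z = 12.
Z = 12 is magnesium, so the species is magnesium-24.

Mg-24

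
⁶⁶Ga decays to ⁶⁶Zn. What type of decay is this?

ΔA = 66 − 66 = 0; ΔZ = 30 − 31 = -1.
A is unchanged and Z drops by 1 — a proton has become a neutron (β⁺ emission or electron capture).

beta-plus decay or electron capture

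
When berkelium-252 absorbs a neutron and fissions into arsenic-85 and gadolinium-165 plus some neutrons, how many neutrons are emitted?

3

Conserve mass number: 253 = 85 + 165 + k, so k = 253 − 250 = 3.
Check atomic number: 97 = 33 + 64 + 0 = 97. ✓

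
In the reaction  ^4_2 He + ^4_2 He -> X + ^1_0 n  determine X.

Conserve mass number: 4 + 4 = A + 1, so A = 7.
Conserve atomic number: 2 + 2 = Z + 0, so Z = 4.
Z = 4 is beryllium, so the species is ^7_4 Be.

Be-7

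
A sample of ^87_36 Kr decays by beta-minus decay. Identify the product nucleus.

Beta-minus decay: mass number changes by +0, atomic number by +1.
A: 87 = 87; Z: 36 + 1 = 37.
Z = 37 is rubidium, so the daughter is ^87_37 Rb.

Rb-87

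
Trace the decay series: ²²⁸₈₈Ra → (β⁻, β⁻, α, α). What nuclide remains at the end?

Rn-220

Start: (A, Z) = (228, 88).
After β⁻: (228, 89).
After β⁻: (228, 90).
After α: (224, 88).
After α: (220, 86).
Z = 86 is radon.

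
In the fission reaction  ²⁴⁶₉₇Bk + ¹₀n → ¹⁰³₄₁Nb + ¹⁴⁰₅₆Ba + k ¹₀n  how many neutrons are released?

4

Conserve mass number: 247 = 103 + 140 + k, so k = 247 − 243 = 4.
Check atomic number: 97 = 41 + 56 + 0 = 97. ✓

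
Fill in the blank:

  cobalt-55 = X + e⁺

Fe-55

Conserve mass number: 55 = A + 0, so A = 55.
Conserve atomic number: 27 = Z + 1, so Z = 26.
Z = 26 is iron, so the species is iron-55.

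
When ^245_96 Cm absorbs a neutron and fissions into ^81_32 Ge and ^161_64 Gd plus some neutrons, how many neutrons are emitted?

4

Conserve mass number: 246 = 81 + 161 + k, so k = 246 − 242 = 4.
Check atomic number: 96 = 32 + 64 + 0 = 96. ✓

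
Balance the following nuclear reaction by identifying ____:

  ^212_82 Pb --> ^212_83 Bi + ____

Conserve mass number: 212 = 212 + A, so A = 0.
Conserve atomic number: 82 = 83 + Z, so Z = -1.
A = 0 and Z = -1 is ^0_-1 e — a beta-minus particle.

beta-minus particle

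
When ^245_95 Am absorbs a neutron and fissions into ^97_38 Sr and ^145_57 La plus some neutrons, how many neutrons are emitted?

Conserve mass number: 246 = 97 + 145 + k, so k = 246 − 242 = 4.
Check atomic number: 95 = 38 + 57 + 0 = 95. ✓

4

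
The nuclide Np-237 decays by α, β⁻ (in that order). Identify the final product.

U-233

Start: (A, Z) = (237, 93).
After α: (233, 91).
After β⁻: (233, 92).
Z = 92 is uranium.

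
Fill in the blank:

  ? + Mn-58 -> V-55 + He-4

Conserve mass number: A + 58 = 55 + 4, so A = 1.
Conserve atomic number: Z + 25 = 23 + 2, so Z = 0.
A = 1 and Z = 0 is n — a neutron.

neutron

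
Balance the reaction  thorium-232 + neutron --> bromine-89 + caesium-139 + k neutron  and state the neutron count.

5

Conserve mass number: 233 = 89 + 139 + k, so k = 233 − 228 = 5.
Check atomic number: 90 = 35 + 55 + 0 = 90. ✓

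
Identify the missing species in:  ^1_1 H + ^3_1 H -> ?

Conserve mass number: 1 + 3 = A, so A = 4.
Conserve atomic number: 1 + 1 = Z, so Z = 2.
A = 4 and Z = 2 is ^4_2 He — an alpha particle.

He-4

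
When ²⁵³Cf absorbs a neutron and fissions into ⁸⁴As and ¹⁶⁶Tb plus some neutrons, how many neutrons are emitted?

Conserve mass number: 254 = 84 + 166 + k, so k = 254 − 250 = 4.
Check atomic number: 98 = 33 + 65 + 0 = 98. ✓

4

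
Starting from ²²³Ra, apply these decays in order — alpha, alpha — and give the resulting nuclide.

Po-215

Start: (A, Z) = (223, 88).
After α: (219, 86).
After α: (215, 84).
Z = 84 is polonium.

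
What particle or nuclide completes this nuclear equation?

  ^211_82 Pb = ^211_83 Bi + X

beta-minus particle

Conserve mass number: 211 = 211 + A, so A = 0.
Conserve atomic number: 82 = 83 + Z, so Z = -1.
A = 0 and Z = -1 is ^0_-1 e — a beta-minus particle.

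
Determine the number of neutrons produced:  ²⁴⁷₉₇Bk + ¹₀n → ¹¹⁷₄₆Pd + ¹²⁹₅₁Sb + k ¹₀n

Conserve mass number: 248 = 117 + 129 + k, so k = 248 − 246 = 2.
Check atomic number: 97 = 46 + 51 + 0 = 97. ✓

2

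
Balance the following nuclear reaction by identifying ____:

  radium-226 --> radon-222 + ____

Conserve mass number: 226 = 222 + A, so A = 4.
Conserve atomic number: 88 = 86 + Z, so Z = 2.
A = 4 and Z = 2 is helium-4 — an alpha particle.

alpha particle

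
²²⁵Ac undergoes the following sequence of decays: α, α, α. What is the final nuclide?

Start: (A, Z) = (225, 89).
After α: (221, 87).
After α: (217, 85).
After α: (213, 83).
Z = 83 is bismuth.

Bi-213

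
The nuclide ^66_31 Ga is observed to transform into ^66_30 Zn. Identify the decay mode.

beta-plus decay or electron capture

ΔA = 66 − 66 = 0; ΔZ = 30 − 31 = -1.
A is unchanged and Z drops by 1 — a proton has become a neutron (β⁺ emission or electron capture).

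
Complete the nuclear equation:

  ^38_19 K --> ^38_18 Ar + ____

positron

Conserve mass number: 38 = 38 + A, so A = 0.
Conserve atomic number: 19 = 18 + Z, so Z = 1.
A = 0 and Z = 1 is ^0_1 e — a positron.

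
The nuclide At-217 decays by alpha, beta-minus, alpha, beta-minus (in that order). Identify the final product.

Start: (A, Z) = (217, 85).
After α: (213, 83).
After β⁻: (213, 84).
After α: (209, 82).
After β⁻: (209, 83).
Z = 83 is bismuth.

Bi-209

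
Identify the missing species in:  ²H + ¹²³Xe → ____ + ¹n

Conserve mass number: 2 + 123 = A + 1, so A = 124.
Conserve atomic number: 1 + 54 = Z + 0, so Z = 55.
Z = 55 is caesium, so the species is ¹²⁴Cs.

Cs-124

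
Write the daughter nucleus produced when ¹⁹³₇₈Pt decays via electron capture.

Electron capture: mass number changes by +0, atomic number by -1.
A: 193 = 193; Z: 78 − 1 = 77.
Z = 77 is iridium, so the daughter is ¹⁹³₇₇Ir.

Ir-193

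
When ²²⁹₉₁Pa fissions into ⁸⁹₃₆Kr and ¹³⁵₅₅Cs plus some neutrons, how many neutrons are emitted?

Conserve mass number: 229 = 89 + 135 + k, so k = 229 − 224 = 5.
Check atomic number: 91 = 36 + 55 + 0 = 91. ✓

5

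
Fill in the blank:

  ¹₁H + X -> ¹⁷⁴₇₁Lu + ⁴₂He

Hf-177

Conserve mass number: 1 + A = 174 + 4, so A = 177.
Conserve atomic number: 1 + Z = 71 + 2, so Z = 72.
Z = 72 is hafnium, so the species is ¹⁷⁷₇₂Hf.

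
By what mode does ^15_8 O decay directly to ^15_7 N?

ΔA = 15 − 15 = 0; ΔZ = 7 − 8 = -1.
A is unchanged and Z drops by 1 — a proton has become a neutron (β⁺ emission or electron capture).

beta-plus decay or electron capture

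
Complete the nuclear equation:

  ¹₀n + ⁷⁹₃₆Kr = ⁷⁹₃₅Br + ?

proton

Conserve mass number: 1 + 79 = 79 + A, so A = 1.
Conserve atomic number: 0 + 36 = 35 + Z, so Z = 1.
A = 1 and Z = 1 is ¹₁H — a proton.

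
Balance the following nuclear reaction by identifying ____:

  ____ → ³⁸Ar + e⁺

K-38

Conserve mass number: A = 38 + 0, so A = 38.
Conserve atomic number: Z = 18 + 1, so Z = 19.
Z = 19 is potassium, so the species is ³⁸K.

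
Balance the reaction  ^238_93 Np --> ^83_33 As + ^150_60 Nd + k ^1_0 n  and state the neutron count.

Conserve mass number: 238 = 83 + 150 + k, so k = 238 − 233 = 5.
Check atomic number: 93 = 33 + 60 + 0 = 93. ✓

5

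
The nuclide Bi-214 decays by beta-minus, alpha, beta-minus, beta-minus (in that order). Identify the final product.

Start: (A, Z) = (214, 83).
After β⁻: (214, 84).
After α: (210, 82).
After β⁻: (210, 83).
After β⁻: (210, 84).
Z = 84 is polonium.

Po-210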